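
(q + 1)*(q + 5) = q^2 + 6*q + 5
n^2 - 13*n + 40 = (n - 8)*(n - 5)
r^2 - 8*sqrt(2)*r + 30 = (r - 5*sqrt(2))*(r - 3*sqrt(2))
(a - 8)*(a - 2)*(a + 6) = a^3 - 4*a^2 - 44*a + 96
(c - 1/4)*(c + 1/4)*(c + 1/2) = c^3 + c^2/2 - c/16 - 1/32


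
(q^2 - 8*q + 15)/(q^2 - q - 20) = (q - 3)/(q + 4)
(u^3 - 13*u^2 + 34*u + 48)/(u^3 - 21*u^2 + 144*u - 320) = (u^2 - 5*u - 6)/(u^2 - 13*u + 40)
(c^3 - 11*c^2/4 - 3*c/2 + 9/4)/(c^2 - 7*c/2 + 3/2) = (4*c^2 + c - 3)/(2*(2*c - 1))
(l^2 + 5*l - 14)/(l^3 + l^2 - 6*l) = (l + 7)/(l*(l + 3))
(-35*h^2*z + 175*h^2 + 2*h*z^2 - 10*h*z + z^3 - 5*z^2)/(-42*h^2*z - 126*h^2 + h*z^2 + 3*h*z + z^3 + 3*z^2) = (-5*h*z + 25*h + z^2 - 5*z)/(-6*h*z - 18*h + z^2 + 3*z)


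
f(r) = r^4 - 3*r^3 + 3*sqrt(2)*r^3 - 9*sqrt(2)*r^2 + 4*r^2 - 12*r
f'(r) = 4*r^3 - 9*r^2 + 9*sqrt(2)*r^2 - 18*sqrt(2)*r + 8*r - 12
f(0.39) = -5.91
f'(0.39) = -18.00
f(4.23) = 207.28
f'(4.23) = 283.61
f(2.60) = -22.66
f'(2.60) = 38.12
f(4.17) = 190.67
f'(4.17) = 270.08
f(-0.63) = 3.94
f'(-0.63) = -0.52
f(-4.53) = 180.85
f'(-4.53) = -228.26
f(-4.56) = 187.78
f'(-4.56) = -234.16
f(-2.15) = -5.53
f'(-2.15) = 3.01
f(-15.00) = 44647.31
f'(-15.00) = -12411.38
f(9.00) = 6651.92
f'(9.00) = 3048.86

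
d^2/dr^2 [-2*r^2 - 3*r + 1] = -4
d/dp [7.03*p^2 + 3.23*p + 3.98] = 14.06*p + 3.23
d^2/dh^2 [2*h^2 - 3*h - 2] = 4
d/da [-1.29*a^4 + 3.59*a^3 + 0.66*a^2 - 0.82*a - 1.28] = -5.16*a^3 + 10.77*a^2 + 1.32*a - 0.82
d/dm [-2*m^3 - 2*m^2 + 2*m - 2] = -6*m^2 - 4*m + 2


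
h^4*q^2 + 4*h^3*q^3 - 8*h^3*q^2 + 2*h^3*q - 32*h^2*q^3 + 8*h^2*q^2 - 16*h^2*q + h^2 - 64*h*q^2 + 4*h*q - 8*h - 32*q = (h - 8)*(h + 4*q)*(h*q + 1)^2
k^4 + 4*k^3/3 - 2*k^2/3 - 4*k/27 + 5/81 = (k - 1/3)^2*(k + 1/3)*(k + 5/3)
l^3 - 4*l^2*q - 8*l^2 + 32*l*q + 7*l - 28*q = (l - 7)*(l - 1)*(l - 4*q)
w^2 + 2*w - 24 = (w - 4)*(w + 6)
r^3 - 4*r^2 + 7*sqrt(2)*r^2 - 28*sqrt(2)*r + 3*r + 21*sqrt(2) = (r - 3)*(r - 1)*(r + 7*sqrt(2))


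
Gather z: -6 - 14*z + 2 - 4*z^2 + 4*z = -4*z^2 - 10*z - 4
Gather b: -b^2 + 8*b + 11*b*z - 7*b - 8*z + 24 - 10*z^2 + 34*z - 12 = -b^2 + b*(11*z + 1) - 10*z^2 + 26*z + 12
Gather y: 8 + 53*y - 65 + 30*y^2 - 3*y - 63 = 30*y^2 + 50*y - 120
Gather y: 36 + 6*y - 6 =6*y + 30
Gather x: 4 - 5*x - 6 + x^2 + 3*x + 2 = x^2 - 2*x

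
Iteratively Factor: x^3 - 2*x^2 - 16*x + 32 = (x + 4)*(x^2 - 6*x + 8) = (x - 2)*(x + 4)*(x - 4)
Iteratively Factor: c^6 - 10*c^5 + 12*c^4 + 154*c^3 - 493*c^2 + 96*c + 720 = (c - 3)*(c^5 - 7*c^4 - 9*c^3 + 127*c^2 - 112*c - 240) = (c - 3)*(c + 4)*(c^4 - 11*c^3 + 35*c^2 - 13*c - 60) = (c - 3)^2*(c + 4)*(c^3 - 8*c^2 + 11*c + 20) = (c - 4)*(c - 3)^2*(c + 4)*(c^2 - 4*c - 5) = (c - 5)*(c - 4)*(c - 3)^2*(c + 4)*(c + 1)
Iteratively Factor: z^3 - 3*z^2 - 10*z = (z + 2)*(z^2 - 5*z) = (z - 5)*(z + 2)*(z)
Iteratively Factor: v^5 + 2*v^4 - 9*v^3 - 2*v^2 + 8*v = (v - 1)*(v^4 + 3*v^3 - 6*v^2 - 8*v) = (v - 1)*(v + 1)*(v^3 + 2*v^2 - 8*v) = v*(v - 1)*(v + 1)*(v^2 + 2*v - 8) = v*(v - 1)*(v + 1)*(v + 4)*(v - 2)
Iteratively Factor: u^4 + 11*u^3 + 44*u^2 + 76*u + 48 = (u + 2)*(u^3 + 9*u^2 + 26*u + 24) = (u + 2)^2*(u^2 + 7*u + 12) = (u + 2)^2*(u + 3)*(u + 4)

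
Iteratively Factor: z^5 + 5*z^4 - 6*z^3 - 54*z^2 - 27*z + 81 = (z + 3)*(z^4 + 2*z^3 - 12*z^2 - 18*z + 27) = (z - 3)*(z + 3)*(z^3 + 5*z^2 + 3*z - 9) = (z - 3)*(z - 1)*(z + 3)*(z^2 + 6*z + 9) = (z - 3)*(z - 1)*(z + 3)^2*(z + 3)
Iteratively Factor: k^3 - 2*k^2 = (k)*(k^2 - 2*k) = k*(k - 2)*(k)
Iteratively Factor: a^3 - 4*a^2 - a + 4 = (a - 4)*(a^2 - 1) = (a - 4)*(a - 1)*(a + 1)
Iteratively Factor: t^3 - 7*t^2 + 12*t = (t - 3)*(t^2 - 4*t) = (t - 4)*(t - 3)*(t)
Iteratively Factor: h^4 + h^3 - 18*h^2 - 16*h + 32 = (h + 2)*(h^3 - h^2 - 16*h + 16) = (h - 1)*(h + 2)*(h^2 - 16) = (h - 1)*(h + 2)*(h + 4)*(h - 4)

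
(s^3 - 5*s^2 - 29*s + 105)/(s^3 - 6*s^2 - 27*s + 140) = (s - 3)/(s - 4)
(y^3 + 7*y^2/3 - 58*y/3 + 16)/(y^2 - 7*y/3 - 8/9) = 3*(y^2 + 5*y - 6)/(3*y + 1)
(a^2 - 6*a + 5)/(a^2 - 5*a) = (a - 1)/a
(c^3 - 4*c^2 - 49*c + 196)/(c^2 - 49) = c - 4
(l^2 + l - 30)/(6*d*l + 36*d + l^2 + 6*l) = (l - 5)/(6*d + l)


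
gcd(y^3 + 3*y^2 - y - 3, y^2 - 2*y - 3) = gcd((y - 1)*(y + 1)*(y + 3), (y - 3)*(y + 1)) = y + 1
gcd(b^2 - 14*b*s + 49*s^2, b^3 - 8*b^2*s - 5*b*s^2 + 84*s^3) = -b + 7*s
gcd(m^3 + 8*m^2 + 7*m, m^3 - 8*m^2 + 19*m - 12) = 1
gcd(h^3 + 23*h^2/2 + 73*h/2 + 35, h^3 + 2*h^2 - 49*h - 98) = h^2 + 9*h + 14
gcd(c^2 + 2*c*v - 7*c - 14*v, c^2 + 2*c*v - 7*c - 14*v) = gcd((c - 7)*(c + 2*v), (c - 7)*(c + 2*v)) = c^2 + 2*c*v - 7*c - 14*v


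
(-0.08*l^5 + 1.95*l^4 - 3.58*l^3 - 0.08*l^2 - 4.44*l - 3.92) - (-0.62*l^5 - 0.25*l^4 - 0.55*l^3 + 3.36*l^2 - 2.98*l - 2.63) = 0.54*l^5 + 2.2*l^4 - 3.03*l^3 - 3.44*l^2 - 1.46*l - 1.29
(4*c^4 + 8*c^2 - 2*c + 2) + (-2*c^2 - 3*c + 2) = 4*c^4 + 6*c^2 - 5*c + 4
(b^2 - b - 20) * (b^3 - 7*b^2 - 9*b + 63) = b^5 - 8*b^4 - 22*b^3 + 212*b^2 + 117*b - 1260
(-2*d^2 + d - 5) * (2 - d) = 2*d^3 - 5*d^2 + 7*d - 10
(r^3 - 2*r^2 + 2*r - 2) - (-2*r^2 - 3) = r^3 + 2*r + 1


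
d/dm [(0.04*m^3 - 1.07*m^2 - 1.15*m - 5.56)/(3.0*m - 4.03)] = (0.24*m^3 - 3.6936*m^2 + 8.6242*m + 21.3145)/(9.0*m^2 - 24.18*m + 16.2409)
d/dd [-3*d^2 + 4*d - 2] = 4 - 6*d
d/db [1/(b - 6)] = -1/(b - 6)^2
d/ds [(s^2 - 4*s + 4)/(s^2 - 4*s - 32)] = 72*(2 - s)/(s^4 - 8*s^3 - 48*s^2 + 256*s + 1024)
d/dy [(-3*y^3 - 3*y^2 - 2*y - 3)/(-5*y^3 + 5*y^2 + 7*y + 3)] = (-30*y^4 - 62*y^3 - 83*y^2 + 12*y + 15)/(25*y^6 - 50*y^5 - 45*y^4 + 40*y^3 + 79*y^2 + 42*y + 9)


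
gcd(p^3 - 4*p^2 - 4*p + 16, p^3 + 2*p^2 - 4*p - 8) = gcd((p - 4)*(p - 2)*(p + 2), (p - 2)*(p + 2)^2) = p^2 - 4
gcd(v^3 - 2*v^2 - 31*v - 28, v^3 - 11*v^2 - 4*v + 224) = v^2 - 3*v - 28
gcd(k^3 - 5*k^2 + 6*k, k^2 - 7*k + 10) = k - 2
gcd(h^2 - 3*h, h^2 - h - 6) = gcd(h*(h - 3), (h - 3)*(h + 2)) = h - 3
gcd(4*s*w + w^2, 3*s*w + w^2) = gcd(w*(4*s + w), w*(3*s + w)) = w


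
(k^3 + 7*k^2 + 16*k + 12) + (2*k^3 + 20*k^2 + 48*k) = 3*k^3 + 27*k^2 + 64*k + 12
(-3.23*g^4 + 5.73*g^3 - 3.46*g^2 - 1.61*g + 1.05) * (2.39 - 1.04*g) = 3.3592*g^5 - 13.6789*g^4 + 17.2931*g^3 - 6.595*g^2 - 4.9399*g + 2.5095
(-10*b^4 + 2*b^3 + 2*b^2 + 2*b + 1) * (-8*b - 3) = 80*b^5 + 14*b^4 - 22*b^3 - 22*b^2 - 14*b - 3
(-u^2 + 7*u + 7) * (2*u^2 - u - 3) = -2*u^4 + 15*u^3 + 10*u^2 - 28*u - 21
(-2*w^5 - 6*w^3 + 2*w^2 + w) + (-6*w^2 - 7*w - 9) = -2*w^5 - 6*w^3 - 4*w^2 - 6*w - 9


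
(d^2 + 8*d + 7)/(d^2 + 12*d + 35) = (d + 1)/(d + 5)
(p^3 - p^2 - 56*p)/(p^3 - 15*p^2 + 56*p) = (p + 7)/(p - 7)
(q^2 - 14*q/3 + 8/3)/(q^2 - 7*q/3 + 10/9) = 3*(q - 4)/(3*q - 5)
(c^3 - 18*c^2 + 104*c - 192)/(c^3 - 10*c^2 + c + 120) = (c^2 - 10*c + 24)/(c^2 - 2*c - 15)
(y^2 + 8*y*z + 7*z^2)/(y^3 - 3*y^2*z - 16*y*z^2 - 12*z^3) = (y + 7*z)/(y^2 - 4*y*z - 12*z^2)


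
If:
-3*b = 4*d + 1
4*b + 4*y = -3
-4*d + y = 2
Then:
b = 7/8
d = -29/32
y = -13/8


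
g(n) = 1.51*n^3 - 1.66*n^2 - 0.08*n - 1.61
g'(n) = 4.53*n^2 - 3.32*n - 0.08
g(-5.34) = -278.45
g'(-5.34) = 146.82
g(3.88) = 61.29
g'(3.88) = 55.23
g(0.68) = -1.96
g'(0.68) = -0.24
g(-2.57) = -38.00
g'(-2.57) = 38.37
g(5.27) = 172.87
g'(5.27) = 108.23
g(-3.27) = -71.90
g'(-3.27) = 59.22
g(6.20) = 293.96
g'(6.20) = 153.47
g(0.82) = -1.96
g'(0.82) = 0.24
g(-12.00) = -2848.97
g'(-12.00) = 692.08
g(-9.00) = -1236.14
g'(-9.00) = 396.73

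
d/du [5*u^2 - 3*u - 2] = 10*u - 3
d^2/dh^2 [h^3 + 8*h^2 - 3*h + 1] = 6*h + 16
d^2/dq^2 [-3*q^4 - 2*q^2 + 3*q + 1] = -36*q^2 - 4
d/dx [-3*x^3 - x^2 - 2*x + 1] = -9*x^2 - 2*x - 2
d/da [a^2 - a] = 2*a - 1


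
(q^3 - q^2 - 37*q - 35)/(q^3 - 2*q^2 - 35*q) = (q + 1)/q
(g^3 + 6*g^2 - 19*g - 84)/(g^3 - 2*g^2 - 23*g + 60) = (g^2 + 10*g + 21)/(g^2 + 2*g - 15)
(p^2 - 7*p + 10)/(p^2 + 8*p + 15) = (p^2 - 7*p + 10)/(p^2 + 8*p + 15)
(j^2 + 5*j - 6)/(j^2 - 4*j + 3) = (j + 6)/(j - 3)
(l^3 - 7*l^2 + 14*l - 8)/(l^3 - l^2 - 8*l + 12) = (l^2 - 5*l + 4)/(l^2 + l - 6)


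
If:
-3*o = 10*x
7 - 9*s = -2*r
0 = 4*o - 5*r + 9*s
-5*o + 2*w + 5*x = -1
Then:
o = -10*x/3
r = 7/3 - 40*x/9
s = 35/27 - 80*x/81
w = -65*x/6 - 1/2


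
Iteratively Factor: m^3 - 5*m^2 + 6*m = (m - 2)*(m^2 - 3*m) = (m - 3)*(m - 2)*(m)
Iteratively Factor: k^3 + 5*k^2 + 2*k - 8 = (k + 2)*(k^2 + 3*k - 4) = (k - 1)*(k + 2)*(k + 4)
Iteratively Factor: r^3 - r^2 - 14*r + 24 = (r + 4)*(r^2 - 5*r + 6) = (r - 3)*(r + 4)*(r - 2)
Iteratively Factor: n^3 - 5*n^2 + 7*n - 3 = (n - 3)*(n^2 - 2*n + 1) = (n - 3)*(n - 1)*(n - 1)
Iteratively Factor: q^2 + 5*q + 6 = (q + 3)*(q + 2)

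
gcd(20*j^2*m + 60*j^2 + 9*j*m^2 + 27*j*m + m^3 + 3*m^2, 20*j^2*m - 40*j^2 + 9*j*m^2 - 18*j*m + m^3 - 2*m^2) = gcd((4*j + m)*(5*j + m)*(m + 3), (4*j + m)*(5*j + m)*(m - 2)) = 20*j^2 + 9*j*m + m^2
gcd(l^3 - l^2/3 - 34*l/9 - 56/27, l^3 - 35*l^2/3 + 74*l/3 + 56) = l + 4/3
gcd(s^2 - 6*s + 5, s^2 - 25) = s - 5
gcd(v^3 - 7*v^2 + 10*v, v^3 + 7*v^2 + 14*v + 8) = 1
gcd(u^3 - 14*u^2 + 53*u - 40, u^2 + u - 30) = u - 5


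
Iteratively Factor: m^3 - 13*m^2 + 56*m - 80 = (m - 4)*(m^2 - 9*m + 20) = (m - 4)^2*(m - 5)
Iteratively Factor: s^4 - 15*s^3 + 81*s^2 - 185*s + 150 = (s - 2)*(s^3 - 13*s^2 + 55*s - 75) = (s - 3)*(s - 2)*(s^2 - 10*s + 25) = (s - 5)*(s - 3)*(s - 2)*(s - 5)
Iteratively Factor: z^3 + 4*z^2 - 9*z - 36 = (z - 3)*(z^2 + 7*z + 12) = (z - 3)*(z + 4)*(z + 3)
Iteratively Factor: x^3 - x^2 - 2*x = (x - 2)*(x^2 + x) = (x - 2)*(x + 1)*(x)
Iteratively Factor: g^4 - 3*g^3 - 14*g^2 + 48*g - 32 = (g - 2)*(g^3 - g^2 - 16*g + 16) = (g - 2)*(g + 4)*(g^2 - 5*g + 4) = (g - 4)*(g - 2)*(g + 4)*(g - 1)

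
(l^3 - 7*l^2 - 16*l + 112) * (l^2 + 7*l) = l^5 - 65*l^3 + 784*l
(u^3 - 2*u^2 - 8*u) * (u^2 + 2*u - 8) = u^5 - 20*u^3 + 64*u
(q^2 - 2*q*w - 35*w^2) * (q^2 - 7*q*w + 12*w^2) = q^4 - 9*q^3*w - 9*q^2*w^2 + 221*q*w^3 - 420*w^4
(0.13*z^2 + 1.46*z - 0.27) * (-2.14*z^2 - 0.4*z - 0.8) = -0.2782*z^4 - 3.1764*z^3 - 0.1102*z^2 - 1.06*z + 0.216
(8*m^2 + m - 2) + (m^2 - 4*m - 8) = 9*m^2 - 3*m - 10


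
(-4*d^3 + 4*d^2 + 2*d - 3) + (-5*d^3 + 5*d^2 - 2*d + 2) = -9*d^3 + 9*d^2 - 1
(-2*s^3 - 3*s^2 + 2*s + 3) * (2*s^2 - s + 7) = -4*s^5 - 4*s^4 - 7*s^3 - 17*s^2 + 11*s + 21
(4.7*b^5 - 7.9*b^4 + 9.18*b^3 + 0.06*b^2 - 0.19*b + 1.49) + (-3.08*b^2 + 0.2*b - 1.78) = 4.7*b^5 - 7.9*b^4 + 9.18*b^3 - 3.02*b^2 + 0.01*b - 0.29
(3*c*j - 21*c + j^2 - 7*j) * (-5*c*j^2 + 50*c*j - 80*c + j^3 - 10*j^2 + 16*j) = -15*c^2*j^3 + 255*c^2*j^2 - 1290*c^2*j + 1680*c^2 - 2*c*j^4 + 34*c*j^3 - 172*c*j^2 + 224*c*j + j^5 - 17*j^4 + 86*j^3 - 112*j^2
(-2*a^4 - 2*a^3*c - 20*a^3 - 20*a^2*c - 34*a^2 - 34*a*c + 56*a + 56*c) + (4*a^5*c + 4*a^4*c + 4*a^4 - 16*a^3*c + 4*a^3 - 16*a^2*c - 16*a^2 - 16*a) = 4*a^5*c + 4*a^4*c + 2*a^4 - 18*a^3*c - 16*a^3 - 36*a^2*c - 50*a^2 - 34*a*c + 40*a + 56*c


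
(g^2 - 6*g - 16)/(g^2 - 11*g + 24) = (g + 2)/(g - 3)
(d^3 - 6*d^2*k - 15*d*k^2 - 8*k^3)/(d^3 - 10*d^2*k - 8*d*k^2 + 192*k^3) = (d^2 + 2*d*k + k^2)/(d^2 - 2*d*k - 24*k^2)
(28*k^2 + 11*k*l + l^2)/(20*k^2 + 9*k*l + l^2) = (7*k + l)/(5*k + l)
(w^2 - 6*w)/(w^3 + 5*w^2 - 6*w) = (w - 6)/(w^2 + 5*w - 6)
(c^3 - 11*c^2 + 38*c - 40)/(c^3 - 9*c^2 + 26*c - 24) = (c - 5)/(c - 3)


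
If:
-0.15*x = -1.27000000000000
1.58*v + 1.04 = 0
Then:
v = -0.66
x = 8.47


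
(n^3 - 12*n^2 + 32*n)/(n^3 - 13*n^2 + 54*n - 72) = n*(n - 8)/(n^2 - 9*n + 18)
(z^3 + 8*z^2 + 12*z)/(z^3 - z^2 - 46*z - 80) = z*(z + 6)/(z^2 - 3*z - 40)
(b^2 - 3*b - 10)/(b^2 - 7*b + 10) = (b + 2)/(b - 2)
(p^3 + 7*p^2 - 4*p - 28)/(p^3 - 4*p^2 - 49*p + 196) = (p^2 - 4)/(p^2 - 11*p + 28)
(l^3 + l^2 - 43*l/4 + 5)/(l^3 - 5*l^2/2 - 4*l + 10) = (l^2 + 7*l/2 - 2)/(l^2 - 4)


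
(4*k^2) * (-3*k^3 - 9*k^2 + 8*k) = -12*k^5 - 36*k^4 + 32*k^3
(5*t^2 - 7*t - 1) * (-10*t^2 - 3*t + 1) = -50*t^4 + 55*t^3 + 36*t^2 - 4*t - 1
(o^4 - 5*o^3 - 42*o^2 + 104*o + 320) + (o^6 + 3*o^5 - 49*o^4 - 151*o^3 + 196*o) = o^6 + 3*o^5 - 48*o^4 - 156*o^3 - 42*o^2 + 300*o + 320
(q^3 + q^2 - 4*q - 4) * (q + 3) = q^4 + 4*q^3 - q^2 - 16*q - 12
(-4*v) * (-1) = 4*v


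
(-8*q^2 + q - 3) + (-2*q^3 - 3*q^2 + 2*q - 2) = -2*q^3 - 11*q^2 + 3*q - 5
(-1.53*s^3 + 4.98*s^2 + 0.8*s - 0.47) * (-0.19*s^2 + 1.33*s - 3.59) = 0.2907*s^5 - 2.9811*s^4 + 11.9641*s^3 - 16.7249*s^2 - 3.4971*s + 1.6873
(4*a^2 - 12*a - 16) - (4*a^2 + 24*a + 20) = -36*a - 36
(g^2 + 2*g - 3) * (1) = g^2 + 2*g - 3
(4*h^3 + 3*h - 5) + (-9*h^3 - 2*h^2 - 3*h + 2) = -5*h^3 - 2*h^2 - 3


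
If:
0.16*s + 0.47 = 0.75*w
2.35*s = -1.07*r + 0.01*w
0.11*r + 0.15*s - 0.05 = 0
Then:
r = 1.19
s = -0.54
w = 0.51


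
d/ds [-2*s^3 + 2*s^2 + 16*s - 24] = -6*s^2 + 4*s + 16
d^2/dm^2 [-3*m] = 0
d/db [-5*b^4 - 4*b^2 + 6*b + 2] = -20*b^3 - 8*b + 6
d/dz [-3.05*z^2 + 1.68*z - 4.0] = 1.68 - 6.1*z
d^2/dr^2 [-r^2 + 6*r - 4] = -2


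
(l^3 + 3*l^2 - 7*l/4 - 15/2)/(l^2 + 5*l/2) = l + 1/2 - 3/l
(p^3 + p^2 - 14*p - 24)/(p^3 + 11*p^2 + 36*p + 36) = (p - 4)/(p + 6)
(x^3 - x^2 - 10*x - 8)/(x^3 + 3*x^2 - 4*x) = (x^3 - x^2 - 10*x - 8)/(x*(x^2 + 3*x - 4))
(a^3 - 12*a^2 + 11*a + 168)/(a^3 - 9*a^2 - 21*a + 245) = (a^2 - 5*a - 24)/(a^2 - 2*a - 35)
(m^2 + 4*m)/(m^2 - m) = (m + 4)/(m - 1)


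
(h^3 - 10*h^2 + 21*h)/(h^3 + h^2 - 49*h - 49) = h*(h - 3)/(h^2 + 8*h + 7)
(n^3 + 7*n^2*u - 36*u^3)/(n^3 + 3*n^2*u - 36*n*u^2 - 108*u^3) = (-n + 2*u)/(-n + 6*u)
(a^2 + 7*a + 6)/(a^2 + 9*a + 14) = (a^2 + 7*a + 6)/(a^2 + 9*a + 14)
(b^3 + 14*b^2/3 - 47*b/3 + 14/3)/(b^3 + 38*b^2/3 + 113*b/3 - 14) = (b - 2)/(b + 6)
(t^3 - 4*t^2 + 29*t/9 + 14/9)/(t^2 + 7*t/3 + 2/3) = (3*t^2 - 13*t + 14)/(3*(t + 2))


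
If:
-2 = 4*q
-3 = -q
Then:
No Solution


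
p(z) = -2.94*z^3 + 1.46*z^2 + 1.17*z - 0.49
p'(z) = -8.82*z^2 + 2.92*z + 1.17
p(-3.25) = 112.05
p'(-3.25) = -101.48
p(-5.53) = 534.88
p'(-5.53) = -284.70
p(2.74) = -46.80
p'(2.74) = -57.05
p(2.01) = -16.11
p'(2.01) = -28.59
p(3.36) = -91.60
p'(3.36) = -88.59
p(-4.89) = 372.48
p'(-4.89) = -224.01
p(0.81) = -0.15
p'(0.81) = -2.25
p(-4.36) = 265.84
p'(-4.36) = -179.23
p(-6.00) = 680.09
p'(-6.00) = -333.87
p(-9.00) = 2250.50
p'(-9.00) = -739.53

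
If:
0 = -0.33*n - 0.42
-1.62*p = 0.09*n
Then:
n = -1.27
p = 0.07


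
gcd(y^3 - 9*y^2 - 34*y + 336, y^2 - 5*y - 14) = y - 7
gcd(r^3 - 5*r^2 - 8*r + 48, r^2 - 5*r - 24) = r + 3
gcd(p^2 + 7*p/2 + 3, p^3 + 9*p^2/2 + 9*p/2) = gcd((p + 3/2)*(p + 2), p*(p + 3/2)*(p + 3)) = p + 3/2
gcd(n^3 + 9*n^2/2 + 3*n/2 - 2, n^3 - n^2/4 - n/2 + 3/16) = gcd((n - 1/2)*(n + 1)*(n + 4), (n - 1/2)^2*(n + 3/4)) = n - 1/2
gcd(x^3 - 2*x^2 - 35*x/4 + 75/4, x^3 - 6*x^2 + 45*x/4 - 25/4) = x^2 - 5*x + 25/4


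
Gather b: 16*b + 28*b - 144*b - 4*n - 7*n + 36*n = -100*b + 25*n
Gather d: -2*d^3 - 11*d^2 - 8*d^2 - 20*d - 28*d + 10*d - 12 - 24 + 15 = -2*d^3 - 19*d^2 - 38*d - 21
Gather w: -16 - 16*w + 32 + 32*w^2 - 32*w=32*w^2 - 48*w + 16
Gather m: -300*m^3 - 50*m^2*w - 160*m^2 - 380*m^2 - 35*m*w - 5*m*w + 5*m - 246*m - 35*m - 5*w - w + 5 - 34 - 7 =-300*m^3 + m^2*(-50*w - 540) + m*(-40*w - 276) - 6*w - 36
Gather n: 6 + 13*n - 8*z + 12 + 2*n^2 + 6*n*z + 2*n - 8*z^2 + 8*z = 2*n^2 + n*(6*z + 15) - 8*z^2 + 18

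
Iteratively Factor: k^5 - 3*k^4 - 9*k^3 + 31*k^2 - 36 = (k - 2)*(k^4 - k^3 - 11*k^2 + 9*k + 18) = (k - 2)*(k + 1)*(k^3 - 2*k^2 - 9*k + 18) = (k - 2)*(k + 1)*(k + 3)*(k^2 - 5*k + 6) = (k - 2)^2*(k + 1)*(k + 3)*(k - 3)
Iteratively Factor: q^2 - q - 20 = (q + 4)*(q - 5)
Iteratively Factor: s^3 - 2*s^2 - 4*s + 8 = (s - 2)*(s^2 - 4) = (s - 2)*(s + 2)*(s - 2)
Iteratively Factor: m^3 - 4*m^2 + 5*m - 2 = (m - 2)*(m^2 - 2*m + 1) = (m - 2)*(m - 1)*(m - 1)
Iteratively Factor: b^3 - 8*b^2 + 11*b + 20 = (b - 5)*(b^2 - 3*b - 4) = (b - 5)*(b + 1)*(b - 4)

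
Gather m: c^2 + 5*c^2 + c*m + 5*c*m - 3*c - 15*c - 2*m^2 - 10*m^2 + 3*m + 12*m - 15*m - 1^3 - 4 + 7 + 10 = 6*c^2 + 6*c*m - 18*c - 12*m^2 + 12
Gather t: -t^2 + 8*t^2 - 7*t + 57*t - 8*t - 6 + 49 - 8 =7*t^2 + 42*t + 35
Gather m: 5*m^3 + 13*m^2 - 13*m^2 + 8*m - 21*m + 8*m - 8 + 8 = 5*m^3 - 5*m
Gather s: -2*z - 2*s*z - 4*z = -2*s*z - 6*z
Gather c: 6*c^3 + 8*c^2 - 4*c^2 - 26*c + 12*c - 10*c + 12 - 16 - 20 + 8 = 6*c^3 + 4*c^2 - 24*c - 16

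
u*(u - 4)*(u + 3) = u^3 - u^2 - 12*u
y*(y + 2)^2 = y^3 + 4*y^2 + 4*y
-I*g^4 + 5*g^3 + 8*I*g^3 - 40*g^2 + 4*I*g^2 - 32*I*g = g*(g - 8)*(g + 4*I)*(-I*g + 1)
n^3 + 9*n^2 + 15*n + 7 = (n + 1)^2*(n + 7)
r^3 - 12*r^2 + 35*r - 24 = (r - 8)*(r - 3)*(r - 1)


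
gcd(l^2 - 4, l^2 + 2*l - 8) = l - 2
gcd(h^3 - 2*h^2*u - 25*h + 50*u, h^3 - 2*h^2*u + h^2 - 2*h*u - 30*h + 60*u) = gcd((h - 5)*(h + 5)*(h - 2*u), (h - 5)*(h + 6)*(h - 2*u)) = -h^2 + 2*h*u + 5*h - 10*u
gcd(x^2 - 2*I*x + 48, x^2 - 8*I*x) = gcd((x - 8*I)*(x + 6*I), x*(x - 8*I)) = x - 8*I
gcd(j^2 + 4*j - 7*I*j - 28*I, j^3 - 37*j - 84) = j + 4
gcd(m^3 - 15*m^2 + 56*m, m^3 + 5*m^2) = m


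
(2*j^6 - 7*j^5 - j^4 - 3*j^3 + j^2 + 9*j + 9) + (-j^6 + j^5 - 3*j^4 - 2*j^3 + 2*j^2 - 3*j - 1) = j^6 - 6*j^5 - 4*j^4 - 5*j^3 + 3*j^2 + 6*j + 8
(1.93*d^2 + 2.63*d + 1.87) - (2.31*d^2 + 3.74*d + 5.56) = -0.38*d^2 - 1.11*d - 3.69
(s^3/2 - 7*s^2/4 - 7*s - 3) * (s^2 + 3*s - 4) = s^5/2 - s^4/4 - 57*s^3/4 - 17*s^2 + 19*s + 12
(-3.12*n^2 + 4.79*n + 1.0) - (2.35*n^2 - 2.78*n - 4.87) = -5.47*n^2 + 7.57*n + 5.87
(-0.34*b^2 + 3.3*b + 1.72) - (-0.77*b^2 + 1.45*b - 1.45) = 0.43*b^2 + 1.85*b + 3.17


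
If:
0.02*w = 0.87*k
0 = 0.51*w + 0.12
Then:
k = -0.01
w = -0.24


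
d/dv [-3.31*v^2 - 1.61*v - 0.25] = -6.62*v - 1.61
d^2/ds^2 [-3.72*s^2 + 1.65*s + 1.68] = -7.44000000000000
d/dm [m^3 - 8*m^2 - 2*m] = 3*m^2 - 16*m - 2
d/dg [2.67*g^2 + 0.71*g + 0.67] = 5.34*g + 0.71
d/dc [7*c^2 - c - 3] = 14*c - 1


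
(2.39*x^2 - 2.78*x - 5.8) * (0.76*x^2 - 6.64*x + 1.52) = 1.8164*x^4 - 17.9824*x^3 + 17.684*x^2 + 34.2864*x - 8.816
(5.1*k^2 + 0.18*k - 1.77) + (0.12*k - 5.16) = 5.1*k^2 + 0.3*k - 6.93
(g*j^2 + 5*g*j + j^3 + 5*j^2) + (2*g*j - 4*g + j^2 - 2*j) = g*j^2 + 7*g*j - 4*g + j^3 + 6*j^2 - 2*j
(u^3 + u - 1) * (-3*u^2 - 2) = -3*u^5 - 5*u^3 + 3*u^2 - 2*u + 2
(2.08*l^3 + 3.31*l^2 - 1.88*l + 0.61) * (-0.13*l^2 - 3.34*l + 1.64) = -0.2704*l^5 - 7.3775*l^4 - 7.3998*l^3 + 11.6283*l^2 - 5.1206*l + 1.0004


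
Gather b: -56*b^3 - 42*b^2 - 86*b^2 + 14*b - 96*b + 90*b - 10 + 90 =-56*b^3 - 128*b^2 + 8*b + 80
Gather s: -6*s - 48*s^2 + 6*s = -48*s^2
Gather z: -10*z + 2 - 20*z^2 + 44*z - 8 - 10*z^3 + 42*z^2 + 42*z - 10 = -10*z^3 + 22*z^2 + 76*z - 16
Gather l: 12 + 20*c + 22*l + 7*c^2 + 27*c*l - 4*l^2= 7*c^2 + 20*c - 4*l^2 + l*(27*c + 22) + 12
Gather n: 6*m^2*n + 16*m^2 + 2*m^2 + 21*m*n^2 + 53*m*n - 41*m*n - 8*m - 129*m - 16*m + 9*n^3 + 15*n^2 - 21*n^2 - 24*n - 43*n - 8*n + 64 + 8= 18*m^2 - 153*m + 9*n^3 + n^2*(21*m - 6) + n*(6*m^2 + 12*m - 75) + 72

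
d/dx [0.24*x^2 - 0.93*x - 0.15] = 0.48*x - 0.93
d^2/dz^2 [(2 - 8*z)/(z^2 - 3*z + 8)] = 4*(-(2*z - 3)^2*(4*z - 1) + (12*z - 13)*(z^2 - 3*z + 8))/(z^2 - 3*z + 8)^3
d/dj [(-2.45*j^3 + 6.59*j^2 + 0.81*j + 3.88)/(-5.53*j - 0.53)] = (27.097*j^3 - 32.5472*j^2 - 6.9854*j + 21.0271)/(30.5809*j^2 + 5.8618*j + 0.2809)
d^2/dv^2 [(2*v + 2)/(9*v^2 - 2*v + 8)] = 4*(4*(v + 1)*(9*v - 1)^2 - (27*v + 7)*(9*v^2 - 2*v + 8))/(9*v^2 - 2*v + 8)^3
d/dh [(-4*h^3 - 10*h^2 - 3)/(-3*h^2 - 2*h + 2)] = 2*(6*h^4 + 8*h^3 - 2*h^2 - 29*h - 3)/(9*h^4 + 12*h^3 - 8*h^2 - 8*h + 4)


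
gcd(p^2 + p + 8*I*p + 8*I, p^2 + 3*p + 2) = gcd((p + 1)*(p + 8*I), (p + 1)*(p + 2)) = p + 1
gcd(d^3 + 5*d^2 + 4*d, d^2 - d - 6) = 1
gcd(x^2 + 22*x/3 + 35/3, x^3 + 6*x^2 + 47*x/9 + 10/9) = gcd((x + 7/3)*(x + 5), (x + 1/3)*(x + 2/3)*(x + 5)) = x + 5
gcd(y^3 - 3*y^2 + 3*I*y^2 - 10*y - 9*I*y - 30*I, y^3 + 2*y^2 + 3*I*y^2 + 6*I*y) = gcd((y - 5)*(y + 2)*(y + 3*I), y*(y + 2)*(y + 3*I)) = y^2 + y*(2 + 3*I) + 6*I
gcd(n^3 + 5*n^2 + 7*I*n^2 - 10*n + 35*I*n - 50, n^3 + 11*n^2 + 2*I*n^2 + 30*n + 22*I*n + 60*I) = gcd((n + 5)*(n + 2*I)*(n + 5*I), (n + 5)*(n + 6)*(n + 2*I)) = n^2 + n*(5 + 2*I) + 10*I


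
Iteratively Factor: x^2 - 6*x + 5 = (x - 5)*(x - 1)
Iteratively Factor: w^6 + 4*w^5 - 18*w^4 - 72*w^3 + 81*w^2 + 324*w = (w - 3)*(w^5 + 7*w^4 + 3*w^3 - 63*w^2 - 108*w) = (w - 3)*(w + 4)*(w^4 + 3*w^3 - 9*w^2 - 27*w) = (w - 3)*(w + 3)*(w + 4)*(w^3 - 9*w) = w*(w - 3)*(w + 3)*(w + 4)*(w^2 - 9) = w*(w - 3)^2*(w + 3)*(w + 4)*(w + 3)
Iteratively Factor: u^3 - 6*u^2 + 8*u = (u)*(u^2 - 6*u + 8) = u*(u - 4)*(u - 2)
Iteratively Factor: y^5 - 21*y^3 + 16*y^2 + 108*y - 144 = (y - 2)*(y^4 + 2*y^3 - 17*y^2 - 18*y + 72) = (y - 2)*(y + 4)*(y^3 - 2*y^2 - 9*y + 18) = (y - 2)*(y + 3)*(y + 4)*(y^2 - 5*y + 6) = (y - 2)^2*(y + 3)*(y + 4)*(y - 3)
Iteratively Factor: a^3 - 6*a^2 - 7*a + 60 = (a - 4)*(a^2 - 2*a - 15) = (a - 4)*(a + 3)*(a - 5)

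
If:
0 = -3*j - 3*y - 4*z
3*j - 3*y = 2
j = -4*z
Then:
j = 2/5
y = -4/15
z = -1/10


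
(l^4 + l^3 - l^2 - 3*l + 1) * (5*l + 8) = 5*l^5 + 13*l^4 + 3*l^3 - 23*l^2 - 19*l + 8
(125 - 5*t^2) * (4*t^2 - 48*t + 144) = -20*t^4 + 240*t^3 - 220*t^2 - 6000*t + 18000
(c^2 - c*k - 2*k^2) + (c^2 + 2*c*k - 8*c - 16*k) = 2*c^2 + c*k - 8*c - 2*k^2 - 16*k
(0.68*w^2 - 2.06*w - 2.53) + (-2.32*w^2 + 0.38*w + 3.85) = -1.64*w^2 - 1.68*w + 1.32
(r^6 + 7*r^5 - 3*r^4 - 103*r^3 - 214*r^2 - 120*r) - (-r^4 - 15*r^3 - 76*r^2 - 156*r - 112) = r^6 + 7*r^5 - 2*r^4 - 88*r^3 - 138*r^2 + 36*r + 112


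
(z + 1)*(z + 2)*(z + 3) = z^3 + 6*z^2 + 11*z + 6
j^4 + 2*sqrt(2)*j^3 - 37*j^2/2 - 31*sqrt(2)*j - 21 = (j - 3*sqrt(2))*(j + sqrt(2)/2)*(j + sqrt(2))*(j + 7*sqrt(2)/2)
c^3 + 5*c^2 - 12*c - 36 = (c - 3)*(c + 2)*(c + 6)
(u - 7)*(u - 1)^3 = u^4 - 10*u^3 + 24*u^2 - 22*u + 7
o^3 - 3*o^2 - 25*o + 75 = (o - 5)*(o - 3)*(o + 5)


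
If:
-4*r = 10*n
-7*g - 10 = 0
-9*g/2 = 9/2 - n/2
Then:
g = -10/7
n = -27/7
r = 135/14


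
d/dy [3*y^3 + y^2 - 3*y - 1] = 9*y^2 + 2*y - 3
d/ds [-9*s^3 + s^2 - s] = -27*s^2 + 2*s - 1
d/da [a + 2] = 1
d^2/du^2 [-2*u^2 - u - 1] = -4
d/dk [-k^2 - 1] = -2*k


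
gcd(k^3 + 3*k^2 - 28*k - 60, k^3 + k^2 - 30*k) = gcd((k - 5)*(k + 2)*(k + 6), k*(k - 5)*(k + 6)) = k^2 + k - 30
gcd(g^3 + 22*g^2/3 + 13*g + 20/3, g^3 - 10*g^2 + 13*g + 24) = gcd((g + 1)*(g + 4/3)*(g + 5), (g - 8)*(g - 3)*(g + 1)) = g + 1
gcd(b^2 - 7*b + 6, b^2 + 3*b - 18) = 1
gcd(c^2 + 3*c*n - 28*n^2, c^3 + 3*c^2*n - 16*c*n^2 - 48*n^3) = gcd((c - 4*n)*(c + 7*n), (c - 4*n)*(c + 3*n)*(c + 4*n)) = c - 4*n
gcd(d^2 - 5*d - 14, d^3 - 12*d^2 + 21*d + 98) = d^2 - 5*d - 14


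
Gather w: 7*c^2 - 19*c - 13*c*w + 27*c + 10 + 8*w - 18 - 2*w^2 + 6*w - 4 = 7*c^2 + 8*c - 2*w^2 + w*(14 - 13*c) - 12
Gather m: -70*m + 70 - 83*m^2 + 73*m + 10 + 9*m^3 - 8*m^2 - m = 9*m^3 - 91*m^2 + 2*m + 80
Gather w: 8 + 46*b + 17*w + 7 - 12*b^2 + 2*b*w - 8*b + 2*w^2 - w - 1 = -12*b^2 + 38*b + 2*w^2 + w*(2*b + 16) + 14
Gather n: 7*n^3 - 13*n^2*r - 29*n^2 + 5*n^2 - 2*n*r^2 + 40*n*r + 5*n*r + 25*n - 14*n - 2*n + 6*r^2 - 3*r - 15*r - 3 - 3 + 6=7*n^3 + n^2*(-13*r - 24) + n*(-2*r^2 + 45*r + 9) + 6*r^2 - 18*r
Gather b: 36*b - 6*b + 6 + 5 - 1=30*b + 10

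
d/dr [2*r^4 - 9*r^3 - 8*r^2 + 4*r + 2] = 8*r^3 - 27*r^2 - 16*r + 4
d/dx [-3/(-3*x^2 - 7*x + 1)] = 3*(-6*x - 7)/(3*x^2 + 7*x - 1)^2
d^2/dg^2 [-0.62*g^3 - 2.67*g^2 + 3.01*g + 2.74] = -3.72*g - 5.34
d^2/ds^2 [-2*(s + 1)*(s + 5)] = -4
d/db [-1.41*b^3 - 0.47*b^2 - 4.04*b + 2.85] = -4.23*b^2 - 0.94*b - 4.04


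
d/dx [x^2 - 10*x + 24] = 2*x - 10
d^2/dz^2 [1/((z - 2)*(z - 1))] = 2*((z - 2)^2 + (z - 2)*(z - 1) + (z - 1)^2)/((z - 2)^3*(z - 1)^3)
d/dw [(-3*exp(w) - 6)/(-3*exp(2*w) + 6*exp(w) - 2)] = (18*(1 - exp(w))*(exp(w) + 2) + 9*exp(2*w) - 18*exp(w) + 6)*exp(w)/(3*exp(2*w) - 6*exp(w) + 2)^2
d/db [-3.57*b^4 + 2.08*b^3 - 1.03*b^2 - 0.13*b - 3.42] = -14.28*b^3 + 6.24*b^2 - 2.06*b - 0.13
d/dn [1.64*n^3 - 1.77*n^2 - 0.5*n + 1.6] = 4.92*n^2 - 3.54*n - 0.5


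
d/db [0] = 0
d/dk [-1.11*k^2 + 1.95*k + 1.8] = 1.95 - 2.22*k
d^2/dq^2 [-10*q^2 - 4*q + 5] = -20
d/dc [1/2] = 0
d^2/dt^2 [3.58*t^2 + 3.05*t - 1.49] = 7.16000000000000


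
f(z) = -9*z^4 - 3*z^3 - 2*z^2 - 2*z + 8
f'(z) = -36*z^3 - 9*z^2 - 4*z - 2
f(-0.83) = 5.73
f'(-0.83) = 15.70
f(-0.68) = 7.45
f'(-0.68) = 7.88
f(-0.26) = 8.40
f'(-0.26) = -0.94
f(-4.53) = -3535.07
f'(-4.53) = 3177.98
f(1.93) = -149.75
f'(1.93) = -302.05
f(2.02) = -178.78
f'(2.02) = -343.53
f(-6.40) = -14374.18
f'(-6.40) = 9092.14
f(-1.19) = -5.44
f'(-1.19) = 50.68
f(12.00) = -192112.00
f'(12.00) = -63554.00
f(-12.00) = -181696.00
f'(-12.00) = 60958.00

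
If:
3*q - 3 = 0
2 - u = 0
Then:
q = 1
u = 2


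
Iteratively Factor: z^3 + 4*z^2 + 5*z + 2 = (z + 2)*(z^2 + 2*z + 1) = (z + 1)*(z + 2)*(z + 1)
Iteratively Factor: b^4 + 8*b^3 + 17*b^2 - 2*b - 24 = (b + 2)*(b^3 + 6*b^2 + 5*b - 12) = (b + 2)*(b + 4)*(b^2 + 2*b - 3) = (b + 2)*(b + 3)*(b + 4)*(b - 1)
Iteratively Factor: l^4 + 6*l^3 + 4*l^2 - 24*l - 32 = (l + 2)*(l^3 + 4*l^2 - 4*l - 16) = (l - 2)*(l + 2)*(l^2 + 6*l + 8) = (l - 2)*(l + 2)*(l + 4)*(l + 2)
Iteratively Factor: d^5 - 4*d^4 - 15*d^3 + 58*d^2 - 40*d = (d + 4)*(d^4 - 8*d^3 + 17*d^2 - 10*d) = (d - 5)*(d + 4)*(d^3 - 3*d^2 + 2*d) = (d - 5)*(d - 1)*(d + 4)*(d^2 - 2*d) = (d - 5)*(d - 2)*(d - 1)*(d + 4)*(d)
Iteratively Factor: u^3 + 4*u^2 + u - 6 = (u - 1)*(u^2 + 5*u + 6) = (u - 1)*(u + 3)*(u + 2)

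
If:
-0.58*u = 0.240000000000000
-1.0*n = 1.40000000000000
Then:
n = -1.40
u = -0.41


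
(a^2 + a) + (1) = a^2 + a + 1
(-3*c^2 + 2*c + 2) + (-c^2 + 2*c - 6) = -4*c^2 + 4*c - 4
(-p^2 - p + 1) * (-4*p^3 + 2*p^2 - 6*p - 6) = 4*p^5 + 2*p^4 + 14*p^2 - 6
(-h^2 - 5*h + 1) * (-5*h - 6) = 5*h^3 + 31*h^2 + 25*h - 6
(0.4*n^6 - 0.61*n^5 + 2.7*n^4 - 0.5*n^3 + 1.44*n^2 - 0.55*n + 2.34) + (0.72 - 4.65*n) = 0.4*n^6 - 0.61*n^5 + 2.7*n^4 - 0.5*n^3 + 1.44*n^2 - 5.2*n + 3.06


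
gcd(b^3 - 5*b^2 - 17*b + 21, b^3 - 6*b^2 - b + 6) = b - 1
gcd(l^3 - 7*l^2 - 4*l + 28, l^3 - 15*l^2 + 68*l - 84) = l^2 - 9*l + 14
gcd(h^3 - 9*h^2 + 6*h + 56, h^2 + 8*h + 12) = h + 2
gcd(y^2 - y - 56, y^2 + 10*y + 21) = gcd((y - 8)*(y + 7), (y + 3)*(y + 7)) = y + 7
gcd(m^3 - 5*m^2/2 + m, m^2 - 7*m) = m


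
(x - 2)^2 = x^2 - 4*x + 4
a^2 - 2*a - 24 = (a - 6)*(a + 4)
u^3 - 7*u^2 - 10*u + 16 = (u - 8)*(u - 1)*(u + 2)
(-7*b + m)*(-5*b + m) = 35*b^2 - 12*b*m + m^2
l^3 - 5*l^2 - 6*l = l*(l - 6)*(l + 1)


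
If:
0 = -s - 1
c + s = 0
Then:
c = 1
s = -1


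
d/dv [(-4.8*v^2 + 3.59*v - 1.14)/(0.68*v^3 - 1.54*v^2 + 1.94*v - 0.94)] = (3.264*v^4 - 4.8824*v^3 - 1.4578*v^2 + 5.5128*v - 1.163)/(0.4624*v^6 - 2.0944*v^5 + 5.01*v^4 - 7.2536*v^3 + 6.6588*v^2 - 3.6472*v + 0.8836)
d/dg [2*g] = 2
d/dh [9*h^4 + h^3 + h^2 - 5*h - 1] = 36*h^3 + 3*h^2 + 2*h - 5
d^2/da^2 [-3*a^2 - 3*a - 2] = -6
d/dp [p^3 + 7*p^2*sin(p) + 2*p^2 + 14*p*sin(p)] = 7*p^2*cos(p) + 3*p^2 + 14*sqrt(2)*p*sin(p + pi/4) + 4*p + 14*sin(p)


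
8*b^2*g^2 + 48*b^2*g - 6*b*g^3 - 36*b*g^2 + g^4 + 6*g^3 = g*(-4*b + g)*(-2*b + g)*(g + 6)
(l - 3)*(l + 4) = l^2 + l - 12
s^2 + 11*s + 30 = (s + 5)*(s + 6)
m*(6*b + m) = 6*b*m + m^2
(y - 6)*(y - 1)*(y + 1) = y^3 - 6*y^2 - y + 6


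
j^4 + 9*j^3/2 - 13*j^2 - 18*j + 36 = (j - 2)*(j - 3/2)*(j + 2)*(j + 6)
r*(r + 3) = r^2 + 3*r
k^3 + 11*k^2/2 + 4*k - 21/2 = (k - 1)*(k + 3)*(k + 7/2)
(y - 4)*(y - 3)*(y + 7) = y^3 - 37*y + 84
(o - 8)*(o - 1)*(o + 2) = o^3 - 7*o^2 - 10*o + 16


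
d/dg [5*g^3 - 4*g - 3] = 15*g^2 - 4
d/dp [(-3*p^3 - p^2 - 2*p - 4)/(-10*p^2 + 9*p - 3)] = 2*(15*p^4 - 27*p^3 - p^2 - 37*p + 21)/(100*p^4 - 180*p^3 + 141*p^2 - 54*p + 9)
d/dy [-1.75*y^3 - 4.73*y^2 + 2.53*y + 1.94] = -5.25*y^2 - 9.46*y + 2.53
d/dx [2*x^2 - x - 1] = 4*x - 1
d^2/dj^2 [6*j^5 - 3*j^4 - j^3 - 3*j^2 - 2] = 120*j^3 - 36*j^2 - 6*j - 6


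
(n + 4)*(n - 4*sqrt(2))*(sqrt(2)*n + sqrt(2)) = sqrt(2)*n^3 - 8*n^2 + 5*sqrt(2)*n^2 - 40*n + 4*sqrt(2)*n - 32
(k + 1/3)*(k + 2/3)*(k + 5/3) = k^3 + 8*k^2/3 + 17*k/9 + 10/27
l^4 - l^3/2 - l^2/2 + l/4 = l*(l - 1/2)*(l - sqrt(2)/2)*(l + sqrt(2)/2)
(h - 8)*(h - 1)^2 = h^3 - 10*h^2 + 17*h - 8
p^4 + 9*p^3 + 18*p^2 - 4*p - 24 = (p - 1)*(p + 2)^2*(p + 6)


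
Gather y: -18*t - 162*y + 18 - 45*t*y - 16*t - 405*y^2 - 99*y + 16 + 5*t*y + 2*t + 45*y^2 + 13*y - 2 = -32*t - 360*y^2 + y*(-40*t - 248) + 32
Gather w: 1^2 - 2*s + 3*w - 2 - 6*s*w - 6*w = -2*s + w*(-6*s - 3) - 1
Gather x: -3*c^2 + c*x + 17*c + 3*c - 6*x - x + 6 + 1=-3*c^2 + 20*c + x*(c - 7) + 7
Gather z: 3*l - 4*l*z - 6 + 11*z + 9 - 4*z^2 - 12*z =3*l - 4*z^2 + z*(-4*l - 1) + 3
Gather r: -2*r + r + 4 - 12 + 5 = -r - 3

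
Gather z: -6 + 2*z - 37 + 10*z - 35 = 12*z - 78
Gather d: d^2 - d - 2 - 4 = d^2 - d - 6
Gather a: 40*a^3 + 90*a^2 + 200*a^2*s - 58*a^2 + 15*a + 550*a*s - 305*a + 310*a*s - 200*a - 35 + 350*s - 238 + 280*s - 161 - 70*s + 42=40*a^3 + a^2*(200*s + 32) + a*(860*s - 490) + 560*s - 392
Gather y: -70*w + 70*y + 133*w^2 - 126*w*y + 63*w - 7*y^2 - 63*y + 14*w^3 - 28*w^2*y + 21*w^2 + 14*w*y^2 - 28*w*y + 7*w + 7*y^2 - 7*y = 14*w^3 + 154*w^2 + 14*w*y^2 + y*(-28*w^2 - 154*w)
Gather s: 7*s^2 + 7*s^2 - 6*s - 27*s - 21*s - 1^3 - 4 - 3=14*s^2 - 54*s - 8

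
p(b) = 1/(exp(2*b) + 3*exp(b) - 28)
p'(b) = (-2*exp(2*b) - 3*exp(b))/(exp(2*b) + 3*exp(b) - 28)^2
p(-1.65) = -0.04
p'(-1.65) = -0.00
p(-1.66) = -0.04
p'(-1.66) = -0.00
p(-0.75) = -0.04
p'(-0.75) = -0.00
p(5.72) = 0.00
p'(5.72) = -0.00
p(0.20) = -0.04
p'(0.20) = -0.01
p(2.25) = 0.01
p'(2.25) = -0.03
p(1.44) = 0.40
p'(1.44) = -7.87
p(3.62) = 0.00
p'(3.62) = -0.00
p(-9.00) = -0.04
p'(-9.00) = 0.00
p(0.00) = -0.04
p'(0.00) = -0.00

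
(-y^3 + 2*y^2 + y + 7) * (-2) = 2*y^3 - 4*y^2 - 2*y - 14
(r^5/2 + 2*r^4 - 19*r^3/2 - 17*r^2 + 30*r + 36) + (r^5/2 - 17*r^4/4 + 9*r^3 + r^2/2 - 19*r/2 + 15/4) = r^5 - 9*r^4/4 - r^3/2 - 33*r^2/2 + 41*r/2 + 159/4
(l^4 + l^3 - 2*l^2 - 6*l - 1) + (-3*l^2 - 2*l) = l^4 + l^3 - 5*l^2 - 8*l - 1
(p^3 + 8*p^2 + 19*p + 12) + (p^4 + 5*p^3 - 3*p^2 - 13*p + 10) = p^4 + 6*p^3 + 5*p^2 + 6*p + 22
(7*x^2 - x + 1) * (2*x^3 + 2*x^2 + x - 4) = 14*x^5 + 12*x^4 + 7*x^3 - 27*x^2 + 5*x - 4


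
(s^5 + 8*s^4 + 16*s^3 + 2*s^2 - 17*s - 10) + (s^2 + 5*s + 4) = s^5 + 8*s^4 + 16*s^3 + 3*s^2 - 12*s - 6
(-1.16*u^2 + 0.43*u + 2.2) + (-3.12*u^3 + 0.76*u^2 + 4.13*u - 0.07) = -3.12*u^3 - 0.4*u^2 + 4.56*u + 2.13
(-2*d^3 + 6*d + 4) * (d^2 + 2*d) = -2*d^5 - 4*d^4 + 6*d^3 + 16*d^2 + 8*d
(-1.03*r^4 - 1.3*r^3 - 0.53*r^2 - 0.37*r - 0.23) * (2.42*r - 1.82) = -2.4926*r^5 - 1.2714*r^4 + 1.0834*r^3 + 0.0692000000000002*r^2 + 0.1168*r + 0.4186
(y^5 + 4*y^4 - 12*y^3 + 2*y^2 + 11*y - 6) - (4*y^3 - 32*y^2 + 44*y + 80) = y^5 + 4*y^4 - 16*y^3 + 34*y^2 - 33*y - 86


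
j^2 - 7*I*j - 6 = (j - 6*I)*(j - I)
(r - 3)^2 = r^2 - 6*r + 9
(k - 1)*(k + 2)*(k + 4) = k^3 + 5*k^2 + 2*k - 8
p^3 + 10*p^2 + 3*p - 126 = (p - 3)*(p + 6)*(p + 7)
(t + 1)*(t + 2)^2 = t^3 + 5*t^2 + 8*t + 4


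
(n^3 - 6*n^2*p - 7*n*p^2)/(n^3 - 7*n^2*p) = (n + p)/n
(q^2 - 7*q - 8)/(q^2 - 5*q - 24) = (q + 1)/(q + 3)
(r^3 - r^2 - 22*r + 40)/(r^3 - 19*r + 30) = (r - 4)/(r - 3)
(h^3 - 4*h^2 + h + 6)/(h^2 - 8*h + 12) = (h^2 - 2*h - 3)/(h - 6)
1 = 1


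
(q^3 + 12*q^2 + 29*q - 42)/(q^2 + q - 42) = (q^2 + 5*q - 6)/(q - 6)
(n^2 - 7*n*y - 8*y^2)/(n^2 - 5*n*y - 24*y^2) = (n + y)/(n + 3*y)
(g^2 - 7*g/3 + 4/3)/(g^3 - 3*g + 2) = (g - 4/3)/(g^2 + g - 2)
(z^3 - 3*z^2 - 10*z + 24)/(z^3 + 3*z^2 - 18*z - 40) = (z^2 + z - 6)/(z^2 + 7*z + 10)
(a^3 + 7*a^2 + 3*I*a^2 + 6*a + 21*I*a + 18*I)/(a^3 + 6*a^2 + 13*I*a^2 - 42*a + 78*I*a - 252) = (a^2 + a*(1 + 3*I) + 3*I)/(a^2 + 13*I*a - 42)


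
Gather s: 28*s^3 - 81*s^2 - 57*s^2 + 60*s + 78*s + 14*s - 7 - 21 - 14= 28*s^3 - 138*s^2 + 152*s - 42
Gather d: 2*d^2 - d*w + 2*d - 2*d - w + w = 2*d^2 - d*w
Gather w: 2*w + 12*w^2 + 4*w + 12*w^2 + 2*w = 24*w^2 + 8*w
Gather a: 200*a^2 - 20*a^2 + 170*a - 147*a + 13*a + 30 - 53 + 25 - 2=180*a^2 + 36*a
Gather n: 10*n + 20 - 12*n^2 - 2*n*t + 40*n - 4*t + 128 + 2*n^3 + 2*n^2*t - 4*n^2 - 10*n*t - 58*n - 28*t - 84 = 2*n^3 + n^2*(2*t - 16) + n*(-12*t - 8) - 32*t + 64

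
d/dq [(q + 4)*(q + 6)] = 2*q + 10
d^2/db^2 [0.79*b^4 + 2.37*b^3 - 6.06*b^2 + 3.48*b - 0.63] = 9.48*b^2 + 14.22*b - 12.12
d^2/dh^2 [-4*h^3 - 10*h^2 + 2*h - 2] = -24*h - 20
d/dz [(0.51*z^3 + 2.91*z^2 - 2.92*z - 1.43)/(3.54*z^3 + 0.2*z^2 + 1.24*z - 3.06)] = (-8.88178419700125e-16*z^5 - 10.1994*z^4 + 21.9384*z^3 + 14.6972*z^2 - 17.2372*z + 10.7084)/(12.5316*z^6 + 1.416*z^5 + 8.8192*z^4 - 21.1688*z^3 + 0.3136*z^2 - 7.5888*z + 9.3636)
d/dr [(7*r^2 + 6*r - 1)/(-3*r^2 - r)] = (11*r^2 - 6*r - 1)/(r^2*(9*r^2 + 6*r + 1))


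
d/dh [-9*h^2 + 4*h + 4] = 4 - 18*h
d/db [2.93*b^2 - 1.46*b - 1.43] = 5.86*b - 1.46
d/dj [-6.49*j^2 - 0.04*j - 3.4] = -12.98*j - 0.04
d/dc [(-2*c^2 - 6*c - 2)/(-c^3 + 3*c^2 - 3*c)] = 2*(-c^4 - 6*c^3 + 9*c^2 + 6*c - 3)/(c^2*(c^4 - 6*c^3 + 15*c^2 - 18*c + 9))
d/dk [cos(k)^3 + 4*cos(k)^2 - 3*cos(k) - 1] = 3*sin(k)^3 - 8*sin(k)*cos(k)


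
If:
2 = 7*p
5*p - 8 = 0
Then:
No Solution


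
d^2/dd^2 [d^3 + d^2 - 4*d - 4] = 6*d + 2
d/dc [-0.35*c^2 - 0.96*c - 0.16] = -0.7*c - 0.96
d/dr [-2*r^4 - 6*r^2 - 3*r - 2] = -8*r^3 - 12*r - 3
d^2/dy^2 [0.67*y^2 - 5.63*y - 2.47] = 1.34000000000000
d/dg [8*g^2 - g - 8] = 16*g - 1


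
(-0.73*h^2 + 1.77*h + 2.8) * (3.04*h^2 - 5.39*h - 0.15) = -2.2192*h^4 + 9.3155*h^3 - 0.918800000000002*h^2 - 15.3575*h - 0.42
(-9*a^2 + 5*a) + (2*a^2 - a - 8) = -7*a^2 + 4*a - 8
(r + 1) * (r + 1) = r^2 + 2*r + 1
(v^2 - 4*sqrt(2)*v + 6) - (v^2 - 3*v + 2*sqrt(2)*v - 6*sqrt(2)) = -6*sqrt(2)*v + 3*v + 6 + 6*sqrt(2)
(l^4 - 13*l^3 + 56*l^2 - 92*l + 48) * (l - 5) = l^5 - 18*l^4 + 121*l^3 - 372*l^2 + 508*l - 240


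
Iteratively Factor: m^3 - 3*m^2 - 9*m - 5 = (m + 1)*(m^2 - 4*m - 5) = (m - 5)*(m + 1)*(m + 1)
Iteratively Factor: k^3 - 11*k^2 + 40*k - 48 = (k - 3)*(k^2 - 8*k + 16) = (k - 4)*(k - 3)*(k - 4)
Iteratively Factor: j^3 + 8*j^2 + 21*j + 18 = (j + 3)*(j^2 + 5*j + 6) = (j + 3)^2*(j + 2)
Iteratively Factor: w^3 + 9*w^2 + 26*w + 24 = (w + 4)*(w^2 + 5*w + 6) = (w + 3)*(w + 4)*(w + 2)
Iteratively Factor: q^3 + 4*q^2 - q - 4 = (q + 1)*(q^2 + 3*q - 4) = (q + 1)*(q + 4)*(q - 1)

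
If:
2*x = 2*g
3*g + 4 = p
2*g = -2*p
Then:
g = -1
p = 1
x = -1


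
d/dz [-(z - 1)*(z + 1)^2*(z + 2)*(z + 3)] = -5*z^4 - 24*z^3 - 30*z^2 + 11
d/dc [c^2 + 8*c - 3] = 2*c + 8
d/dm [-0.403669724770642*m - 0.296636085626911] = -0.403669724770642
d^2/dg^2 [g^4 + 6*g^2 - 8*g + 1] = 12*g^2 + 12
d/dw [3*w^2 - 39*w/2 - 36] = 6*w - 39/2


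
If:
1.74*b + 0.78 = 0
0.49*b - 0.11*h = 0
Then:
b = -0.45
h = -2.00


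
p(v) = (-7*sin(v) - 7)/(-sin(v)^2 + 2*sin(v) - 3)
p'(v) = (2*sin(v)*cos(v) - 2*cos(v))*(-7*sin(v) - 7)/(-sin(v)^2 + 2*sin(v) - 3)^2 - 7*cos(v)/(-sin(v)^2 + 2*sin(v) - 3) = 7*(-2*sin(v) + cos(v)^2 + 4)*cos(v)/(sin(v)^2 - 2*sin(v) + 3)^2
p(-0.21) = 1.60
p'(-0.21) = 3.07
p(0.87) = 6.01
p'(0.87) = 3.08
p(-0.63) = 0.64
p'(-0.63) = 1.61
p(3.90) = 0.45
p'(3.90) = -1.28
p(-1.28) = 0.05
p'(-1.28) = 0.35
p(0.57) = 4.87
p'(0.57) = 4.37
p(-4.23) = 6.56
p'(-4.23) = -1.96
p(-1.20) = 0.08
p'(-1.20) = 0.46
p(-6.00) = 3.56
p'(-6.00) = 4.62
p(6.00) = 1.39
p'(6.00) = 2.78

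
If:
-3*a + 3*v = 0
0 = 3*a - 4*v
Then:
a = 0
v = 0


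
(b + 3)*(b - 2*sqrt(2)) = b^2 - 2*sqrt(2)*b + 3*b - 6*sqrt(2)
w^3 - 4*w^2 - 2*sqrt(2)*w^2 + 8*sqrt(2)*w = w*(w - 4)*(w - 2*sqrt(2))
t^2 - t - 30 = (t - 6)*(t + 5)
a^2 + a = a*(a + 1)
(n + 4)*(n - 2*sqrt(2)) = n^2 - 2*sqrt(2)*n + 4*n - 8*sqrt(2)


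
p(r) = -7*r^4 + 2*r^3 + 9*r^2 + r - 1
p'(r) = -28*r^3 + 6*r^2 + 18*r + 1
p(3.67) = -1047.13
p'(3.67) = -1236.19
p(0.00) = -1.00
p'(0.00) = 1.00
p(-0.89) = -0.56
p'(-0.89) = 9.47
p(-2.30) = -175.91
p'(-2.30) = 332.02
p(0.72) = 3.25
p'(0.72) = 6.62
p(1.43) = -4.59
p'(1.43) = -42.87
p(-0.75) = 0.25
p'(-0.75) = 2.69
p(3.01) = -436.51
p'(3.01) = -654.04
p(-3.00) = -544.00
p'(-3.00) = 757.00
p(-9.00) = -46666.00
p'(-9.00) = 20737.00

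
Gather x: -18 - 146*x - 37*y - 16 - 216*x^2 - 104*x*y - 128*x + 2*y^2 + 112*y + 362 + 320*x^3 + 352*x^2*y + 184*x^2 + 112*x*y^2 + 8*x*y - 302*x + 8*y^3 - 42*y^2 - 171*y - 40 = 320*x^3 + x^2*(352*y - 32) + x*(112*y^2 - 96*y - 576) + 8*y^3 - 40*y^2 - 96*y + 288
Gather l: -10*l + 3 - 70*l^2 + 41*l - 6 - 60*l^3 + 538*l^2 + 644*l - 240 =-60*l^3 + 468*l^2 + 675*l - 243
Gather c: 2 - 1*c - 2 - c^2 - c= -c^2 - 2*c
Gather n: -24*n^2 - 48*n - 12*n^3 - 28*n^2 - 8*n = -12*n^3 - 52*n^2 - 56*n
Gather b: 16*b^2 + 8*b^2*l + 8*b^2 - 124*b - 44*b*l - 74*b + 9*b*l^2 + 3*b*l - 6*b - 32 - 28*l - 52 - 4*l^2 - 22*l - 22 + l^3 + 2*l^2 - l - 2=b^2*(8*l + 24) + b*(9*l^2 - 41*l - 204) + l^3 - 2*l^2 - 51*l - 108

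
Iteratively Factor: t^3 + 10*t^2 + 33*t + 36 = (t + 4)*(t^2 + 6*t + 9) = (t + 3)*(t + 4)*(t + 3)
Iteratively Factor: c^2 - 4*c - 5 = (c + 1)*(c - 5)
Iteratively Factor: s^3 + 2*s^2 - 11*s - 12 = (s + 4)*(s^2 - 2*s - 3) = (s + 1)*(s + 4)*(s - 3)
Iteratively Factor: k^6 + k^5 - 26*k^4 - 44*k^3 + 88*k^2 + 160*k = (k + 2)*(k^5 - k^4 - 24*k^3 + 4*k^2 + 80*k) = (k - 5)*(k + 2)*(k^4 + 4*k^3 - 4*k^2 - 16*k) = k*(k - 5)*(k + 2)*(k^3 + 4*k^2 - 4*k - 16) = k*(k - 5)*(k + 2)*(k + 4)*(k^2 - 4) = k*(k - 5)*(k - 2)*(k + 2)*(k + 4)*(k + 2)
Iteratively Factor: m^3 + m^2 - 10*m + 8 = (m - 1)*(m^2 + 2*m - 8) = (m - 1)*(m + 4)*(m - 2)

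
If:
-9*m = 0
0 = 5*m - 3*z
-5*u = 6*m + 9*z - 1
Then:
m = 0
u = 1/5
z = 0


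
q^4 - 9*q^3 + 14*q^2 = q^2*(q - 7)*(q - 2)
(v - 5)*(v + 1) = v^2 - 4*v - 5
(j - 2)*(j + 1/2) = j^2 - 3*j/2 - 1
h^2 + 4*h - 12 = (h - 2)*(h + 6)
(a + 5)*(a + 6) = a^2 + 11*a + 30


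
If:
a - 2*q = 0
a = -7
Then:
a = -7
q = -7/2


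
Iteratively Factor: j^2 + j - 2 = (j - 1)*(j + 2)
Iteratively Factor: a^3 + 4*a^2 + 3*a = (a)*(a^2 + 4*a + 3) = a*(a + 1)*(a + 3)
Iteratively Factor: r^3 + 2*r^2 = (r + 2)*(r^2) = r*(r + 2)*(r)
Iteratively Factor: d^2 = (d)*(d)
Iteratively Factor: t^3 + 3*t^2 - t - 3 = (t - 1)*(t^2 + 4*t + 3) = (t - 1)*(t + 3)*(t + 1)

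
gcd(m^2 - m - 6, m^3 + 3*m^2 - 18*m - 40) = m + 2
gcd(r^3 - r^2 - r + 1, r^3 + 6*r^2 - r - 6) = r^2 - 1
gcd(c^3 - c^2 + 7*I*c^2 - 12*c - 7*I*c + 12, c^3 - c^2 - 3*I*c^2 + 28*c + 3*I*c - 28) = c^2 + c*(-1 + 4*I) - 4*I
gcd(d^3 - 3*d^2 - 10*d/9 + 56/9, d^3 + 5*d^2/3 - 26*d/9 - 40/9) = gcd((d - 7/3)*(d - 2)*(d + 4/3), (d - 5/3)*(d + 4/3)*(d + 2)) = d + 4/3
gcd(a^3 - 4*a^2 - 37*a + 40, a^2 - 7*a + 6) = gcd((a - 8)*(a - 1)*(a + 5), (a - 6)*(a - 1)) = a - 1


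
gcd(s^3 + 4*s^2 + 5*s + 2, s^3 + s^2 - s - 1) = s^2 + 2*s + 1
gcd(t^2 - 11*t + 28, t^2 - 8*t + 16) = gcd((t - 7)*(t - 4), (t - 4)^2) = t - 4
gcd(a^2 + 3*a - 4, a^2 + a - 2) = a - 1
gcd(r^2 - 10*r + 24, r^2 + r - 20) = r - 4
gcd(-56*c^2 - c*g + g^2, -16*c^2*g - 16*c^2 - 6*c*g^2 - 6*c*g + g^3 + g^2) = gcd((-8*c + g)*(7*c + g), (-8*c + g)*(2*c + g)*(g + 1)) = 8*c - g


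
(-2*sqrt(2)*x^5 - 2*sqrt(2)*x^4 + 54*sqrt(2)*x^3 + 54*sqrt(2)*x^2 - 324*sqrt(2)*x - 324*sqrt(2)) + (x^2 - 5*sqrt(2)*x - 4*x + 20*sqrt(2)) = -2*sqrt(2)*x^5 - 2*sqrt(2)*x^4 + 54*sqrt(2)*x^3 + x^2 + 54*sqrt(2)*x^2 - 329*sqrt(2)*x - 4*x - 304*sqrt(2)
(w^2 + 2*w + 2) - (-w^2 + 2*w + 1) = 2*w^2 + 1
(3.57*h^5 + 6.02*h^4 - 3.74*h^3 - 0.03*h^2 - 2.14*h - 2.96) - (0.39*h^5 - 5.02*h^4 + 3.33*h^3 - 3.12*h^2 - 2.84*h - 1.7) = 3.18*h^5 + 11.04*h^4 - 7.07*h^3 + 3.09*h^2 + 0.7*h - 1.26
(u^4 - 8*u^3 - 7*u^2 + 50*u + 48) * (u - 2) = u^5 - 10*u^4 + 9*u^3 + 64*u^2 - 52*u - 96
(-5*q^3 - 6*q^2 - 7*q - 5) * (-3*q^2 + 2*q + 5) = 15*q^5 + 8*q^4 - 16*q^3 - 29*q^2 - 45*q - 25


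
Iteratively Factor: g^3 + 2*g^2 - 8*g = (g - 2)*(g^2 + 4*g) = g*(g - 2)*(g + 4)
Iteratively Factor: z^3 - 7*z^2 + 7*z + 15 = (z - 5)*(z^2 - 2*z - 3) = (z - 5)*(z - 3)*(z + 1)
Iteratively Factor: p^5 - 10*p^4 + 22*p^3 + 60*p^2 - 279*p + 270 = (p + 3)*(p^4 - 13*p^3 + 61*p^2 - 123*p + 90) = (p - 3)*(p + 3)*(p^3 - 10*p^2 + 31*p - 30) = (p - 3)^2*(p + 3)*(p^2 - 7*p + 10) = (p - 3)^2*(p - 2)*(p + 3)*(p - 5)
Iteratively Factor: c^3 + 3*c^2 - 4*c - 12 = (c + 3)*(c^2 - 4) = (c - 2)*(c + 3)*(c + 2)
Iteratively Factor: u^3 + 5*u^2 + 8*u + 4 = (u + 2)*(u^2 + 3*u + 2) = (u + 1)*(u + 2)*(u + 2)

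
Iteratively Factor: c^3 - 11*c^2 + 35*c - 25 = (c - 5)*(c^2 - 6*c + 5) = (c - 5)^2*(c - 1)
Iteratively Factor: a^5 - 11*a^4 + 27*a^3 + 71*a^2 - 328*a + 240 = (a - 4)*(a^4 - 7*a^3 - a^2 + 67*a - 60) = (a - 4)*(a - 1)*(a^3 - 6*a^2 - 7*a + 60) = (a - 5)*(a - 4)*(a - 1)*(a^2 - a - 12) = (a - 5)*(a - 4)^2*(a - 1)*(a + 3)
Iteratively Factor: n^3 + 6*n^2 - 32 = (n + 4)*(n^2 + 2*n - 8) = (n - 2)*(n + 4)*(n + 4)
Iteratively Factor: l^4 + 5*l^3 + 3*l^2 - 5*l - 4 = (l + 4)*(l^3 + l^2 - l - 1) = (l + 1)*(l + 4)*(l^2 - 1) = (l + 1)^2*(l + 4)*(l - 1)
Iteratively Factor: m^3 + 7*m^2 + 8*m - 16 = (m + 4)*(m^2 + 3*m - 4) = (m + 4)^2*(m - 1)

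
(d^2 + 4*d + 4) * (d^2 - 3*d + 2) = d^4 + d^3 - 6*d^2 - 4*d + 8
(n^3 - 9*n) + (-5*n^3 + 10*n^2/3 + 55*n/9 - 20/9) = -4*n^3 + 10*n^2/3 - 26*n/9 - 20/9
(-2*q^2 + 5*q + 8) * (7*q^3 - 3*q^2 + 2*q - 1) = -14*q^5 + 41*q^4 + 37*q^3 - 12*q^2 + 11*q - 8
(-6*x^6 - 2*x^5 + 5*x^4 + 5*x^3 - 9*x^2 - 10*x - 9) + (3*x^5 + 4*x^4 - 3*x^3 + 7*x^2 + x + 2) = -6*x^6 + x^5 + 9*x^4 + 2*x^3 - 2*x^2 - 9*x - 7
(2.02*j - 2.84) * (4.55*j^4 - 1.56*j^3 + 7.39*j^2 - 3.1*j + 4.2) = 9.191*j^5 - 16.0732*j^4 + 19.3582*j^3 - 27.2496*j^2 + 17.288*j - 11.928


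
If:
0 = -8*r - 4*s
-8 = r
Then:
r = -8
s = 16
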